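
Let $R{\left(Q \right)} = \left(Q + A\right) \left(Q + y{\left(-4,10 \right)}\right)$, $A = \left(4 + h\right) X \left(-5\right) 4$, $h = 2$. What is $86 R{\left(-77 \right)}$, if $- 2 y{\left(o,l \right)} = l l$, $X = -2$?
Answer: $-1780286$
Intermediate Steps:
$y{\left(o,l \right)} = - \frac{l^{2}}{2}$ ($y{\left(o,l \right)} = - \frac{l l}{2} = - \frac{l^{2}}{2}$)
$A = 240$ ($A = \left(4 + 2\right) \left(-2\right) \left(-5\right) 4 = 6 \left(-2\right) \left(-5\right) 4 = \left(-12\right) \left(-5\right) 4 = 60 \cdot 4 = 240$)
$R{\left(Q \right)} = \left(-50 + Q\right) \left(240 + Q\right)$ ($R{\left(Q \right)} = \left(Q + 240\right) \left(Q - \frac{10^{2}}{2}\right) = \left(240 + Q\right) \left(Q - 50\right) = \left(240 + Q\right) \left(-50 + Q\right) = \left(-50 + Q\right) \left(240 + Q\right)$)
$86 R{\left(-77 \right)} = 86 \left(-12000 + \left(-77\right)^{2} + 190 \left(-77\right)\right) = 86 \left(-12000 + 5929 - 14630\right) = 86 \left(-20701\right) = -1780286$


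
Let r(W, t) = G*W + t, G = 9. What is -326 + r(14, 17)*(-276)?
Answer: -39794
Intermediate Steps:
r(W, t) = t + 9*W (r(W, t) = 9*W + t = t + 9*W)
-326 + r(14, 17)*(-276) = -326 + (17 + 9*14)*(-276) = -326 + (17 + 126)*(-276) = -326 + 143*(-276) = -326 - 39468 = -39794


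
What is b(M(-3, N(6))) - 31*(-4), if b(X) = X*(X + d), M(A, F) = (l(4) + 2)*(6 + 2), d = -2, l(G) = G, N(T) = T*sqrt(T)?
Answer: 2332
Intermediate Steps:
N(T) = T**(3/2)
M(A, F) = 48 (M(A, F) = (4 + 2)*(6 + 2) = 6*8 = 48)
b(X) = X*(-2 + X) (b(X) = X*(X - 2) = X*(-2 + X))
b(M(-3, N(6))) - 31*(-4) = 48*(-2 + 48) - 31*(-4) = 48*46 + 124 = 2208 + 124 = 2332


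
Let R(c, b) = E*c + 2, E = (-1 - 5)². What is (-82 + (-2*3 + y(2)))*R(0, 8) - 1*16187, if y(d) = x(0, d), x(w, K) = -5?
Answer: -16373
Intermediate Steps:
y(d) = -5
E = 36 (E = (-6)² = 36)
R(c, b) = 2 + 36*c (R(c, b) = 36*c + 2 = 2 + 36*c)
(-82 + (-2*3 + y(2)))*R(0, 8) - 1*16187 = (-82 + (-2*3 - 5))*(2 + 36*0) - 1*16187 = (-82 + (-6 - 5))*(2 + 0) - 16187 = (-82 - 11)*2 - 16187 = -93*2 - 16187 = -186 - 16187 = -16373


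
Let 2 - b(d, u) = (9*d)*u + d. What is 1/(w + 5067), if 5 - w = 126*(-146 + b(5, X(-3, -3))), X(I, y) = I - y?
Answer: 1/23846 ≈ 4.1936e-5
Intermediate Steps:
b(d, u) = 2 - d - 9*d*u (b(d, u) = 2 - ((9*d)*u + d) = 2 - (9*d*u + d) = 2 - (d + 9*d*u) = 2 + (-d - 9*d*u) = 2 - d - 9*d*u)
w = 18779 (w = 5 - 126*(-146 + (2 - 1*5 - 9*5*(-3 - 1*(-3)))) = 5 - 126*(-146 + (2 - 5 - 9*5*(-3 + 3))) = 5 - 126*(-146 + (2 - 5 - 9*5*0)) = 5 - 126*(-146 + (2 - 5 + 0)) = 5 - 126*(-146 - 3) = 5 - 126*(-149) = 5 - 1*(-18774) = 5 + 18774 = 18779)
1/(w + 5067) = 1/(18779 + 5067) = 1/23846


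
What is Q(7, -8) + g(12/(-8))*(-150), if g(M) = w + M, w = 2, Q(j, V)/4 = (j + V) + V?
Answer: -111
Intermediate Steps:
Q(j, V) = 4*j + 8*V (Q(j, V) = 4*((j + V) + V) = 4*((V + j) + V) = 4*(j + 2*V) = 4*j + 8*V)
g(M) = 2 + M
Q(7, -8) + g(12/(-8))*(-150) = (4*7 + 8*(-8)) + (2 + 12/(-8))*(-150) = (28 - 64) + (2 + 12*(-⅛))*(-150) = -36 + (2 - 3/2)*(-150) = -36 + (½)*(-150) = -36 - 75 = -111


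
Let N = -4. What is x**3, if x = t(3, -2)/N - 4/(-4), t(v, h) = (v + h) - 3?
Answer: 27/8 ≈ 3.3750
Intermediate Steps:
t(v, h) = -3 + h + v (t(v, h) = (h + v) - 3 = -3 + h + v)
x = 3/2 (x = (-3 - 2 + 3)/(-4) - 4/(-4) = -2*(-1/4) - 4*(-1/4) = 1/2 + 1 = 3/2 ≈ 1.5000)
x**3 = (3/2)**3 = 27/8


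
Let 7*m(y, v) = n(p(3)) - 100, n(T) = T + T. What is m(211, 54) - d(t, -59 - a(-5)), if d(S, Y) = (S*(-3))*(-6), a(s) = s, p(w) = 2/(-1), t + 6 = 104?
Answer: -12452/7 ≈ -1778.9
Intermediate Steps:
t = 98 (t = -6 + 104 = 98)
p(w) = -2 (p(w) = 2*(-1) = -2)
n(T) = 2*T
m(y, v) = -104/7 (m(y, v) = (2*(-2) - 100)/7 = (-4 - 100)/7 = (⅐)*(-104) = -104/7)
d(S, Y) = 18*S (d(S, Y) = -3*S*(-6) = 18*S)
m(211, 54) - d(t, -59 - a(-5)) = -104/7 - 18*98 = -104/7 - 1*1764 = -104/7 - 1764 = -12452/7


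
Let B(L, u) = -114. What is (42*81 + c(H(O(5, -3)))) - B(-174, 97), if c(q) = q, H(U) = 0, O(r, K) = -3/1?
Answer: 3516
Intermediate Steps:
O(r, K) = -3 (O(r, K) = -3*1 = -3)
(42*81 + c(H(O(5, -3)))) - B(-174, 97) = (42*81 + 0) - 1*(-114) = (3402 + 0) + 114 = 3402 + 114 = 3516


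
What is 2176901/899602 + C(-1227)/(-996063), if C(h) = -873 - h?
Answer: 722670693885/298686755642 ≈ 2.4195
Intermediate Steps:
2176901/899602 + C(-1227)/(-996063) = 2176901/899602 + (-873 - 1*(-1227))/(-996063) = 2176901*(1/899602) + (-873 + 1227)*(-1/996063) = 2176901/899602 + 354*(-1/996063) = 2176901/899602 - 118/332021 = 722670693885/298686755642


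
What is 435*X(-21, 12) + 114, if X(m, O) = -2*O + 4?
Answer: -8586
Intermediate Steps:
X(m, O) = 4 - 2*O
435*X(-21, 12) + 114 = 435*(4 - 2*12) + 114 = 435*(4 - 24) + 114 = 435*(-20) + 114 = -8700 + 114 = -8586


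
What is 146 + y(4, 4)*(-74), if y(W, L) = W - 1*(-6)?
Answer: -594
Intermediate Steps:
y(W, L) = 6 + W (y(W, L) = W + 6 = 6 + W)
146 + y(4, 4)*(-74) = 146 + (6 + 4)*(-74) = 146 + 10*(-74) = 146 - 740 = -594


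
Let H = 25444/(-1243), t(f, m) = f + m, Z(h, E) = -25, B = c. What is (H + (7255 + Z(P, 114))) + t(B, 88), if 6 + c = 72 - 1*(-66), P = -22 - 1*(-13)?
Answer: 9234906/1243 ≈ 7429.5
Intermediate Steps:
P = -9 (P = -22 + 13 = -9)
c = 132 (c = -6 + (72 - 1*(-66)) = -6 + (72 + 66) = -6 + 138 = 132)
B = 132
H = -25444/1243 (H = 25444*(-1/1243) = -25444/1243 ≈ -20.470)
(H + (7255 + Z(P, 114))) + t(B, 88) = (-25444/1243 + (7255 - 25)) + (132 + 88) = (-25444/1243 + 7230) + 220 = 8961446/1243 + 220 = 9234906/1243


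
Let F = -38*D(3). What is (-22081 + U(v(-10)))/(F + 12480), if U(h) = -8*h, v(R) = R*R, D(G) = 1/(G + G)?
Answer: -68643/37421 ≈ -1.8343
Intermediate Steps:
D(G) = 1/(2*G)
v(R) = R²
F = -19/3 ≈ -6.3333
(-22081 + U(v(-10)))/(F + 12480) = (-22081 - 8*(-10)²)/(-19/3 + 12480) = (-22081 - 8*100)/(37421/3) = (-22081 - 800)*(3/37421) = -22881*3/37421 = -68643/37421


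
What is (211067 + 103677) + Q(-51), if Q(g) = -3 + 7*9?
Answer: 314804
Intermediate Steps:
Q(g) = 60 (Q(g) = -3 + 63 = 60)
(211067 + 103677) + Q(-51) = (211067 + 103677) + 60 = 314744 + 60 = 314804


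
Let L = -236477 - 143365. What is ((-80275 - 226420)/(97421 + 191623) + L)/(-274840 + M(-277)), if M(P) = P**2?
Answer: 109791357743/57262795884 ≈ 1.9173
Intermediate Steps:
L = -379842
((-80275 - 226420)/(97421 + 191623) + L)/(-274840 + M(-277)) = ((-80275 - 226420)/(97421 + 191623) - 379842)/(-274840 + (-277)**2) = (-306695/289044 - 379842)/(-274840 + 76729) = (-306695*1/289044 - 379842)/(-198111) = (-306695/289044 - 379842)*(-1/198111) = -109791357743/289044*(-1/198111) = 109791357743/57262795884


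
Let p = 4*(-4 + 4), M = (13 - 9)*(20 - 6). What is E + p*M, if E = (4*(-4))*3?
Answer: -48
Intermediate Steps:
E = -48 (E = -16*3 = -48)
M = 56 (M = 4*14 = 56)
p = 0 (p = 4*0 = 0)
E + p*M = -48 + 0*56 = -48 + 0 = -48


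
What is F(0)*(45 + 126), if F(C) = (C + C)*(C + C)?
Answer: 0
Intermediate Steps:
F(C) = 4*C² (F(C) = (2*C)*(2*C) = 4*C²)
F(0)*(45 + 126) = (4*0²)*(45 + 126) = (4*0)*171 = 0*171 = 0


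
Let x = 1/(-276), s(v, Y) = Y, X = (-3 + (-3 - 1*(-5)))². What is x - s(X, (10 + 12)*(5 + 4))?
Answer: -54649/276 ≈ -198.00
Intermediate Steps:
X = 1 (X = (-3 + (-3 + 5))² = (-3 + 2)² = (-1)² = 1)
x = -1/276 ≈ -0.0036232
x - s(X, (10 + 12)*(5 + 4)) = -1/276 - (10 + 12)*(5 + 4) = -1/276 - 22*9 = -1/276 - 1*198 = -1/276 - 198 = -54649/276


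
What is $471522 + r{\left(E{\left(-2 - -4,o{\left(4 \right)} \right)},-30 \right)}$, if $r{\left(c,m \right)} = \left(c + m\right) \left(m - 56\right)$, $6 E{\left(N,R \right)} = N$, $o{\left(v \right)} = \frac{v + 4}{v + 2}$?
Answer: $\frac{1422220}{3} \approx 4.7407 \cdot 10^{5}$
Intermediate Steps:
$o{\left(v \right)} = \frac{4 + v}{2 + v}$
$E{\left(N,R \right)} = \frac{N}{6}$
$r{\left(c,m \right)} = \left(-56 + m\right) \left(c + m\right)$ ($r{\left(c,m \right)} = \left(c + m\right) \left(-56 + m\right) = \left(-56 + m\right) \left(c + m\right)$)
$471522 + r{\left(E{\left(-2 - -4,o{\left(4 \right)} \right)},-30 \right)} = 471522 + \left(\left(-30\right)^{2} - 56 \frac{-2 - -4}{6} - -1680 + \frac{-2 - -4}{6} \left(-30\right)\right) = 471522 + \left(900 - 56 \frac{-2 + 4}{6} + 1680 + \frac{-2 + 4}{6} \left(-30\right)\right) = 471522 + \left(900 - 56 \cdot \frac{1}{6} \cdot 2 + 1680 + \frac{1}{6} \cdot 2 \left(-30\right)\right) = 471522 + \left(900 - \frac{56}{3} + 1680 + \frac{1}{3} \left(-30\right)\right) = 471522 + \left(900 - \frac{56}{3} + 1680 - 10\right) = 471522 + \frac{7654}{3} = \frac{1422220}{3}$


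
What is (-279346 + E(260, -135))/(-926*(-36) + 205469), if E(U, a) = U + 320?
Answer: -278766/238805 ≈ -1.1673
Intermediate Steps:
E(U, a) = 320 + U
(-279346 + E(260, -135))/(-926*(-36) + 205469) = (-279346 + (320 + 260))/(-926*(-36) + 205469) = (-279346 + 580)/(33336 + 205469) = -278766/238805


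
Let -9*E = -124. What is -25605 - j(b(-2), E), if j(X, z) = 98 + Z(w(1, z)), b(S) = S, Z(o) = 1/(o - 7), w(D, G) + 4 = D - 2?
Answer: -308435/12 ≈ -25703.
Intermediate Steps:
E = 124/9 (E = -1/9*(-124) = 124/9 ≈ 13.778)
w(D, G) = -6 + D (w(D, G) = -4 + (D - 2) = -4 + (-2 + D) = -6 + D)
Z(o) = 1/(-7 + o)
j(X, z) = 1175/12 (j(X, z) = 98 + 1/(-7 + (-6 + 1)) = 98 + 1/(-7 - 5) = 98 + 1/(-12) = 98 - 1/12 = 1175/12)
-25605 - j(b(-2), E) = -25605 - 1*1175/12 = -25605 - 1175/12 = -308435/12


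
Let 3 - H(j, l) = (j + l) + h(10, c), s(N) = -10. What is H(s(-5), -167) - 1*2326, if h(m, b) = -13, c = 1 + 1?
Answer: -2133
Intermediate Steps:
c = 2
H(j, l) = 16 - j - l (H(j, l) = 3 - ((j + l) - 13) = 3 - (-13 + j + l) = 3 + (13 - j - l) = 16 - j - l)
H(s(-5), -167) - 1*2326 = (16 - 1*(-10) - 1*(-167)) - 1*2326 = (16 + 10 + 167) - 2326 = 193 - 2326 = -2133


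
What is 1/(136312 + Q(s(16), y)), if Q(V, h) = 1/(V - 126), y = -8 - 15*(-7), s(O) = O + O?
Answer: 94/12813327 ≈ 7.3361e-6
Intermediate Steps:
s(O) = 2*O
y = 97 (y = -8 + 105 = 97)
Q(V, h) = 1/(-126 + V)
1/(136312 + Q(s(16), y)) = 1/(136312 + 1/(-126 + 2*16)) = 1/(136312 + 1/(-126 + 32)) = 1/(136312 + 1/(-94)) = 1/(136312 - 1/94) = 1/(12813327/94) = 94/12813327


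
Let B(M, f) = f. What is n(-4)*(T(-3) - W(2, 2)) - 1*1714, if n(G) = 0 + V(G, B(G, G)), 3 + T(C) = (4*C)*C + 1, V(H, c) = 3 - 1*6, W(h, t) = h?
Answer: -1810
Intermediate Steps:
V(H, c) = -3 (V(H, c) = 3 - 6 = -3)
T(C) = -2 + 4*C² (T(C) = -3 + ((4*C)*C + 1) = -3 + (4*C² + 1) = -3 + (1 + 4*C²) = -2 + 4*C²)
n(G) = -3 (n(G) = 0 - 3 = -3)
n(-4)*(T(-3) - W(2, 2)) - 1*1714 = -3*((-2 + 4*(-3)²) - 1*2) - 1*1714 = -3*((-2 + 4*9) - 2) - 1714 = -3*((-2 + 36) - 2) - 1714 = -3*(34 - 2) - 1714 = -3*32 - 1714 = -96 - 1714 = -1810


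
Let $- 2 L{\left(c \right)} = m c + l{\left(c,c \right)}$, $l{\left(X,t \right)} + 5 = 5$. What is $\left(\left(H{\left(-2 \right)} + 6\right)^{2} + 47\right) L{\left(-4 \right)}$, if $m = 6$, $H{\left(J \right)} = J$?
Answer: $756$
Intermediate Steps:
$l{\left(X,t \right)} = 0$ ($l{\left(X,t \right)} = -5 + 5 = 0$)
$L{\left(c \right)} = - 3 c$ ($L{\left(c \right)} = - \frac{6 c + 0}{2} = - \frac{6 c}{2} = - 3 c$)
$\left(\left(H{\left(-2 \right)} + 6\right)^{2} + 47\right) L{\left(-4 \right)} = \left(\left(-2 + 6\right)^{2} + 47\right) \left(\left(-3\right) \left(-4\right)\right) = \left(4^{2} + 47\right) 12 = \left(16 + 47\right) 12 = 63 \cdot 12 = 756$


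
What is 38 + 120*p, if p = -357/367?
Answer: -28894/367 ≈ -78.730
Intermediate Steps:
p = -357/367 (p = -357*1/367 = -357/367 ≈ -0.97275)
38 + 120*p = 38 + 120*(-357/367) = 38 - 42840/367 = -28894/367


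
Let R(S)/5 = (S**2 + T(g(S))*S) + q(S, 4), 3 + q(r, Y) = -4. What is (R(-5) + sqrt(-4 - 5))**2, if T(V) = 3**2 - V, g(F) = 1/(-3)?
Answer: 184819/9 - 860*I ≈ 20535.0 - 860.0*I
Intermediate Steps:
q(r, Y) = -7 (q(r, Y) = -3 - 4 = -7)
g(F) = -1/3 (g(F) = 1*(-1/3) = -1/3)
T(V) = 9 - V
R(S) = -35 + 5*S**2 + 140*S/3 (R(S) = 5*((S**2 + (9 - 1*(-1/3))*S) - 7) = 5*((S**2 + (9 + 1/3)*S) - 7) = 5*((S**2 + 28*S/3) - 7) = 5*(-7 + S**2 + 28*S/3) = -35 + 5*S**2 + 140*S/3)
(R(-5) + sqrt(-4 - 5))**2 = ((-35 + 5*(-5)**2 + (140/3)*(-5)) + sqrt(-4 - 5))**2 = ((-35 + 5*25 - 700/3) + sqrt(-9))**2 = ((-35 + 125 - 700/3) + 3*I)**2 = (-430/3 + 3*I)**2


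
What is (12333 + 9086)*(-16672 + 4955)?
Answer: -250966423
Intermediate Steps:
(12333 + 9086)*(-16672 + 4955) = 21419*(-11717) = -250966423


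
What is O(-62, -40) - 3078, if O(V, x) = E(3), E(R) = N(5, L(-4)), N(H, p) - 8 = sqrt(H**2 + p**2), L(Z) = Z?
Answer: -3070 + sqrt(41) ≈ -3063.6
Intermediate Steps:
N(H, p) = 8 + sqrt(H**2 + p**2)
E(R) = 8 + sqrt(41) (E(R) = 8 + sqrt(5**2 + (-4)**2) = 8 + sqrt(25 + 16) = 8 + sqrt(41))
O(V, x) = 8 + sqrt(41)
O(-62, -40) - 3078 = (8 + sqrt(41)) - 3078 = -3070 + sqrt(41)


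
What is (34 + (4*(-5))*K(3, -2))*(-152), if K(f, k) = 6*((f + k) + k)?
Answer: -23408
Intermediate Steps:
K(f, k) = 6*f + 12*k (K(f, k) = 6*(f + 2*k) = 6*f + 12*k)
(34 + (4*(-5))*K(3, -2))*(-152) = (34 + (4*(-5))*(6*3 + 12*(-2)))*(-152) = (34 - 20*(18 - 24))*(-152) = (34 - 20*(-6))*(-152) = (34 + 120)*(-152) = 154*(-152) = -23408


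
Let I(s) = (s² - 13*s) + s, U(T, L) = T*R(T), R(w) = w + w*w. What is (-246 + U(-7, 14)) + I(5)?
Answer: -575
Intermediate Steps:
R(w) = w + w²
U(T, L) = T²*(1 + T) (U(T, L) = T*(T*(1 + T)) = T²*(1 + T))
I(s) = s² - 12*s
(-246 + U(-7, 14)) + I(5) = (-246 + (-7)²*(1 - 7)) + 5*(-12 + 5) = (-246 + 49*(-6)) + 5*(-7) = (-246 - 294) - 35 = -540 - 35 = -575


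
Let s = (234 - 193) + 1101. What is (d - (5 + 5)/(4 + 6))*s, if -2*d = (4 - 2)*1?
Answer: -2284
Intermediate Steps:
d = -1 (d = -(4 - 2)/2 = -1 ≈ -1.0000)
s = 1142 (s = 41 + 1101 = 1142)
(d - (5 + 5)/(4 + 6))*s = (-1 - (5 + 5)/(4 + 6))*1142 = (-1 - 10/10)*1142 = (-1 - 1*1)*1142 = (-1 - 1)*1142 = -2*1142 = -2284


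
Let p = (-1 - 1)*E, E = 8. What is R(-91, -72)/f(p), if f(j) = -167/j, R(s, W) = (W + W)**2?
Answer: 331776/167 ≈ 1986.7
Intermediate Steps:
p = -16 (p = (-1 - 1)*8 = -2*8 = -16)
R(s, W) = 4*W**2 (R(s, W) = (2*W)**2 = 4*W**2)
R(-91, -72)/f(p) = (4*(-72)**2)/((-167/(-16))) = (4*5184)/((-167*(-1/16))) = 20736/(167/16) = 20736*(16/167) = 331776/167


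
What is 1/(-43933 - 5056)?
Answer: -1/48989 ≈ -2.0413e-5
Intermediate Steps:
1/(-43933 - 5056) = 1/(-48989) = -1/48989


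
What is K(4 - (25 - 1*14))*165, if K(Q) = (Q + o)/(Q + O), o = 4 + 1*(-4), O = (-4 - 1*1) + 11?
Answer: 1155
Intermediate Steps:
O = 6 (O = (-4 - 1) + 11 = -5 + 11 = 6)
o = 0 (o = 4 - 4 = 0)
K(Q) = Q/(6 + Q) (K(Q) = (Q + 0)/(Q + 6) = Q/(6 + Q))
K(4 - (25 - 1*14))*165 = ((4 - (25 - 1*14))/(6 + (4 - (25 - 1*14))))*165 = ((4 - (25 - 14))/(6 + (4 - (25 - 14))))*165 = ((4 - 1*11)/(6 + (4 - 1*11)))*165 = ((4 - 11)/(6 + (4 - 11)))*165 = -7/(6 - 7)*165 = -7/(-1)*165 = -7*(-1)*165 = 7*165 = 1155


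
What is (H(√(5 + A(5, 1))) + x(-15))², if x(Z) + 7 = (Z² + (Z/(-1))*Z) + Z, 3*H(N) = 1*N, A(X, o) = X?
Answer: (66 - √10)²/9 ≈ 438.73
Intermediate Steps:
H(N) = N/3 (H(N) = (1*N)/3 = N/3)
x(Z) = -7 + Z (x(Z) = -7 + ((Z² + (Z/(-1))*Z) + Z) = -7 + ((Z² + (Z*(-1))*Z) + Z) = -7 + ((Z² + (-Z)*Z) + Z) = -7 + ((Z² - Z²) + Z) = -7 + (0 + Z) = -7 + Z)
(H(√(5 + A(5, 1))) + x(-15))² = (√(5 + 5)/3 + (-7 - 15))² = (√10/3 - 22)² = (-22 + √10/3)²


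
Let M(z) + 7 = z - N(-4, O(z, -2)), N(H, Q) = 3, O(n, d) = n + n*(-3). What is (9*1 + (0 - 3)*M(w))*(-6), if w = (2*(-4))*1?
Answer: -378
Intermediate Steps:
O(n, d) = -2*n (O(n, d) = n - 3*n = -2*n)
w = -8 (w = -8*1 = -8)
M(z) = -10 + z (M(z) = -7 + (z - 1*3) = -7 + (z - 3) = -7 + (-3 + z) = -10 + z)
(9*1 + (0 - 3)*M(w))*(-6) = (9*1 + (0 - 3)*(-10 - 8))*(-6) = (9 - 3*(-18))*(-6) = (9 + 54)*(-6) = 63*(-6) = -378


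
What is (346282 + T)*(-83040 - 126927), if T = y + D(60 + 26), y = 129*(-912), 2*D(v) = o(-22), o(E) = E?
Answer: -48003285441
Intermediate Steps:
D(v) = -11 (D(v) = (1/2)*(-22) = -11)
y = -117648
T = -117659 (T = -117648 - 11 = -117659)
(346282 + T)*(-83040 - 126927) = (346282 - 117659)*(-83040 - 126927) = 228623*(-209967) = -48003285441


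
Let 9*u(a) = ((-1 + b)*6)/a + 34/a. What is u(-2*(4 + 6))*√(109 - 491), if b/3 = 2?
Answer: -16*I*√382/45 ≈ -6.9493*I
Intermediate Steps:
b = 6 (b = 3*2 = 6)
u(a) = 64/(9*a) (u(a) = (((-1 + 6)*6)/a + 34/a)/9 = ((5*6)/a + 34/a)/9 = (30/a + 34/a)/9 = (64/a)/9 = 64/(9*a))
u(-2*(4 + 6))*√(109 - 491) = (64/(9*((-2*(4 + 6)))))*√(109 - 491) = (64/(9*((-2*10))))*√(-382) = ((64/9)/(-20))*(I*√382) = ((64/9)*(-1/20))*(I*√382) = -16*I*√382/45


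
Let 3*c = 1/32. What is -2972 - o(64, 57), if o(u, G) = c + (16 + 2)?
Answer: -287041/96 ≈ -2990.0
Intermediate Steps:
c = 1/96 (c = (⅓)/32 = (⅓)*(1/32) = 1/96 ≈ 0.010417)
o(u, G) = 1729/96 (o(u, G) = 1/96 + (16 + 2) = 1/96 + 18 = 1729/96)
-2972 - o(64, 57) = -2972 - 1*1729/96 = -2972 - 1729/96 = -287041/96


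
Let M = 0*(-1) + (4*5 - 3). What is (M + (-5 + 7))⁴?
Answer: 130321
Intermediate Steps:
M = 17 (M = 0 + (20 - 3) = 0 + 17 = 17)
(M + (-5 + 7))⁴ = (17 + (-5 + 7))⁴ = (17 + 2)⁴ = 19⁴ = 130321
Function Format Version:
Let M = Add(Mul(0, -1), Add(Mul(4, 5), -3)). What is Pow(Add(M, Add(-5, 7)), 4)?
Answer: 130321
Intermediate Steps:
M = 17 (M = Add(0, Add(20, -3)) = Add(0, 17) = 17)
Pow(Add(M, Add(-5, 7)), 4) = Pow(Add(17, Add(-5, 7)), 4) = Pow(Add(17, 2), 4) = Pow(19, 4) = 130321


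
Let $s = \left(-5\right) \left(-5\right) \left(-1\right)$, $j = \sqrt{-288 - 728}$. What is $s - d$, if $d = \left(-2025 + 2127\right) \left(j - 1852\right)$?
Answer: $188879 - 204 i \sqrt{254} \approx 1.8888 \cdot 10^{5} - 3251.2 i$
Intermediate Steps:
$j = 2 i \sqrt{254}$ ($j = \sqrt{-1016} = 2 i \sqrt{254} \approx 31.875 i$)
$s = -25$ ($s = 25 \left(-1\right) = -25$)
$d = -188904 + 204 i \sqrt{254}$ ($d = \left(-2025 + 2127\right) \left(2 i \sqrt{254} - 1852\right) = 102 \left(-1852 + 2 i \sqrt{254}\right) = -188904 + 204 i \sqrt{254} \approx -1.889 \cdot 10^{5} + 3251.2 i$)
$s - d = -25 - \left(-188904 + 204 i \sqrt{254}\right) = -25 + \left(188904 - 204 i \sqrt{254}\right) = 188879 - 204 i \sqrt{254}$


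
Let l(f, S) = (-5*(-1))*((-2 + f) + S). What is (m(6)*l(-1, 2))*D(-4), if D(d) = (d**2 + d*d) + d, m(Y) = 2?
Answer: -280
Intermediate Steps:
l(f, S) = -10 + 5*S + 5*f (l(f, S) = 5*(-2 + S + f) = -10 + 5*S + 5*f)
D(d) = d + 2*d**2 (D(d) = (d**2 + d**2) + d = 2*d**2 + d = d + 2*d**2)
(m(6)*l(-1, 2))*D(-4) = (2*(-10 + 5*2 + 5*(-1)))*(-4*(1 + 2*(-4))) = (2*(-10 + 10 - 5))*(-4*(1 - 8)) = (2*(-5))*(-4*(-7)) = -10*28 = -280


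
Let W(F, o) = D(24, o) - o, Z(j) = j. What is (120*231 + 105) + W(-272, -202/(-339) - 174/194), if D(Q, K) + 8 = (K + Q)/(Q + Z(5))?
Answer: 26527552283/953607 ≈ 27818.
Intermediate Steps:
D(Q, K) = -8 + (K + Q)/(5 + Q) (D(Q, K) = -8 + (K + Q)/(Q + 5) = -8 + (K + Q)/(5 + Q))
W(F, o) = -208/29 - 28*o/29 (W(F, o) = (-40 + o - 7*24)/(5 + 24) - o = (-40 + o - 168)/29 - o = (-208 + o)/29 - o = (-208/29 + o/29) - o = -208/29 - 28*o/29)
(120*231 + 105) + W(-272, -202/(-339) - 174/194) = (120*231 + 105) + (-208/29 - 28*(-202/(-339) - 174/194)/29) = (27720 + 105) + (-208/29 - 28*(-202*(-1/339) - 174*1/194)/29) = 27825 + (-208/29 - 28*(202/339 - 87/97)/29) = 27825 + (-208/29 - 28/29*(-9899/32883)) = 27825 + (-208/29 + 277172/953607) = 27825 - 6562492/953607 = 26527552283/953607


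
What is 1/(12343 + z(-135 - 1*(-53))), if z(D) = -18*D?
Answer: 1/13819 ≈ 7.2364e-5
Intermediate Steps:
1/(12343 + z(-135 - 1*(-53))) = 1/(12343 - 18*(-135 - 1*(-53))) = 1/(12343 - 18*(-135 + 53)) = 1/(12343 - 18*(-82)) = 1/(12343 + 1476) = 1/13819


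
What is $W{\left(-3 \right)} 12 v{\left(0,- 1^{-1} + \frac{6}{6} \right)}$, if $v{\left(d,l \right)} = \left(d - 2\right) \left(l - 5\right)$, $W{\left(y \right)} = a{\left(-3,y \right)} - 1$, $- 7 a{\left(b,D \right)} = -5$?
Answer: $- \frac{240}{7} \approx -34.286$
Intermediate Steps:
$a{\left(b,D \right)} = \frac{5}{7}$ ($a{\left(b,D \right)} = \left(- \frac{1}{7}\right) \left(-5\right) = \frac{5}{7}$)
$W{\left(y \right)} = - \frac{2}{7}$ ($W{\left(y \right)} = \frac{5}{7} - 1 = - \frac{2}{7}$)
$v{\left(d,l \right)} = \left(-5 + l\right) \left(-2 + d\right)$ ($v{\left(d,l \right)} = \left(-2 + d\right) \left(-5 + l\right) = \left(-5 + l\right) \left(-2 + d\right)$)
$W{\left(-3 \right)} 12 v{\left(0,- 1^{-1} + \frac{6}{6} \right)} = \left(- \frac{2}{7}\right) 12 \left(10 - 0 - 2 \left(- 1^{-1} + \frac{6}{6}\right) + 0 \left(- 1^{-1} + \frac{6}{6}\right)\right) = - \frac{24 \left(10 + 0 - 2 \left(\left(-1\right) 1 + 6 \cdot \frac{1}{6}\right) + 0 \left(\left(-1\right) 1 + 6 \cdot \frac{1}{6}\right)\right)}{7} = - \frac{24 \left(10 + 0 - 2 \left(-1 + 1\right) + 0 \left(-1 + 1\right)\right)}{7} = - \frac{24 \left(10 + 0 - 0 + 0 \cdot 0\right)}{7} = - \frac{24 \left(10 + 0 + 0 + 0\right)}{7} = \left(- \frac{24}{7}\right) 10 = - \frac{240}{7}$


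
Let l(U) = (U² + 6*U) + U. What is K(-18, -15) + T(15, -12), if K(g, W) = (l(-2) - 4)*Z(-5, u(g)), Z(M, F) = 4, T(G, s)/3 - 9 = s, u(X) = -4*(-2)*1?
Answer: -65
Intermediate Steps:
u(X) = 8 (u(X) = 8*1 = 8)
T(G, s) = 27 + 3*s
l(U) = U² + 7*U
K(g, W) = -56 (K(g, W) = (-2*(7 - 2) - 4)*4 = (-2*5 - 4)*4 = (-10 - 4)*4 = -14*4 = -56)
K(-18, -15) + T(15, -12) = -56 + (27 + 3*(-12)) = -56 + (27 - 36) = -56 - 9 = -65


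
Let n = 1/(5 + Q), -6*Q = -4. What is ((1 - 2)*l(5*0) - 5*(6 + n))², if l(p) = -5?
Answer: 193600/289 ≈ 669.90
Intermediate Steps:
Q = ⅔ (Q = -⅙*(-4) = ⅔ ≈ 0.66667)
n = 3/17 (n = 1/(5 + ⅔) = 1/(17/3) = 3/17 ≈ 0.17647)
((1 - 2)*l(5*0) - 5*(6 + n))² = ((1 - 2)*(-5) - 5*(6 + 3/17))² = (-1*(-5) - 5*105/17)² = (5 - 525/17)² = (-440/17)² = 193600/289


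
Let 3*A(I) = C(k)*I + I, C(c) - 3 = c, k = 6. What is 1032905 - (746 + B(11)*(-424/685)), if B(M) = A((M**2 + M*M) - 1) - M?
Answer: 2122094593/2055 ≈ 1.0326e+6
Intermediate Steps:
C(c) = 3 + c
A(I) = 10*I/3 (A(I) = ((3 + 6)*I + I)/3 = (9*I + I)/3 = (10*I)/3 = 10*I/3)
B(M) = -10/3 - M + 20*M**2/3 (B(M) = 10*((M**2 + M*M) - 1)/3 - M = 10*((M**2 + M**2) - 1)/3 - M = 10*(2*M**2 - 1)/3 - M = 10*(-1 + 2*M**2)/3 - M = (-10/3 + 20*M**2/3) - M = -10/3 - M + 20*M**2/3)
1032905 - (746 + B(11)*(-424/685)) = 1032905 - (746 + (-10/3 - 1*11 + (20/3)*11**2)*(-424/685)) = 1032905 - (746 + (-10/3 - 11 + (20/3)*121)*(-424*1/685)) = 1032905 - (746 + (-10/3 - 11 + 2420/3)*(-424/685)) = 1032905 - (746 + (2377/3)*(-424/685)) = 1032905 - (746 - 1007848/2055) = 1032905 - 1*525182/2055 = 1032905 - 525182/2055 = 2122094593/2055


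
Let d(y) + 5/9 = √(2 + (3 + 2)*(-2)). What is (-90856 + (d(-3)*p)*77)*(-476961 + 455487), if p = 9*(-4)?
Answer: 1917971784 + 119051856*I*√2 ≈ 1.918e+9 + 1.6836e+8*I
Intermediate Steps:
d(y) = -5/9 + 2*I*√2 (d(y) = -5/9 + √(2 + (3 + 2)*(-2)) = -5/9 + √(2 + 5*(-2)) = -5/9 + √(2 - 10) = -5/9 + √(-8) = -5/9 + 2*I*√2)
p = -36
(-90856 + (d(-3)*p)*77)*(-476961 + 455487) = (-90856 + ((-5/9 + 2*I*√2)*(-36))*77)*(-476961 + 455487) = (-90856 + (20 - 72*I*√2)*77)*(-21474) = (-90856 + (1540 - 5544*I*√2))*(-21474) = (-89316 - 5544*I*√2)*(-21474) = 1917971784 + 119051856*I*√2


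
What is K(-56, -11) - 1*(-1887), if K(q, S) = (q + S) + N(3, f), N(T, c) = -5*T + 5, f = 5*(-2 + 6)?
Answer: 1810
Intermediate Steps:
f = 20 (f = 5*4 = 20)
N(T, c) = 5 - 5*T
K(q, S) = -10 + S + q (K(q, S) = (q + S) + (5 - 5*3) = (S + q) + (5 - 15) = (S + q) - 10 = -10 + S + q)
K(-56, -11) - 1*(-1887) = (-10 - 11 - 56) - 1*(-1887) = -77 + 1887 = 1810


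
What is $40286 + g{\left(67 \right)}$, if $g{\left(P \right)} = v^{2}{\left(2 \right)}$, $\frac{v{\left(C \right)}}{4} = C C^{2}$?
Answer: $41310$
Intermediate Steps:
$v{\left(C \right)} = 4 C^{3}$ ($v{\left(C \right)} = 4 C C^{2} = 4 C^{3}$)
$g{\left(P \right)} = 1024$ ($g{\left(P \right)} = \left(4 \cdot 2^{3}\right)^{2} = \left(4 \cdot 8\right)^{2} = 32^{2} = 1024$)
$40286 + g{\left(67 \right)} = 40286 + 1024 = 41310$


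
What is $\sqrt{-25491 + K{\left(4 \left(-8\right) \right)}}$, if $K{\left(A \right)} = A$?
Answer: $i \sqrt{25523} \approx 159.76 i$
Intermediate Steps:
$\sqrt{-25491 + K{\left(4 \left(-8\right) \right)}} = \sqrt{-25491 + 4 \left(-8\right)} = \sqrt{-25491 - 32} = \sqrt{-25523} = i \sqrt{25523}$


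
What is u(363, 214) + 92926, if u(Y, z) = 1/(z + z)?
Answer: 39772329/428 ≈ 92926.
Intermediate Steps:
u(Y, z) = 1/(2*z)
u(363, 214) + 92926 = (1/2)/214 + 92926 = (1/2)*(1/214) + 92926 = 1/428 + 92926 = 39772329/428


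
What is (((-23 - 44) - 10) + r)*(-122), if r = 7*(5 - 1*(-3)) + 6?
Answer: 1830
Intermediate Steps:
r = 62 (r = 7*(5 + 3) + 6 = 7*8 + 6 = 56 + 6 = 62)
(((-23 - 44) - 10) + r)*(-122) = (((-23 - 44) - 10) + 62)*(-122) = ((-67 - 10) + 62)*(-122) = (-77 + 62)*(-122) = -15*(-122) = 1830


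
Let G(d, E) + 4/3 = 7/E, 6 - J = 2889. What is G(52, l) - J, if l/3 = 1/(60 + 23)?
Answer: 9226/3 ≈ 3075.3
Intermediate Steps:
J = -2883 (J = 6 - 1*2889 = 6 - 2889 = -2883)
l = 3/83 (l = 3/(60 + 23) = 3/83 ≈ 0.036145)
G(d, E) = -4/3 + 7/E
G(52, l) - J = (-4/3 + 7/(3/83)) - 1*(-2883) = (-4/3 + 7*(83/3)) + 2883 = (-4/3 + 581/3) + 2883 = 577/3 + 2883 = 9226/3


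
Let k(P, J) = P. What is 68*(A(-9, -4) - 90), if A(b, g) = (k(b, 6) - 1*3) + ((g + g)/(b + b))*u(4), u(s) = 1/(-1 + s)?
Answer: -187000/27 ≈ -6925.9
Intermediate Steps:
A(b, g) = -3 + b + g/(3*b) (A(b, g) = (b - 1*3) + ((g + g)/(b + b))/(-1 + 4) = (b - 3) + ((2*g)/((2*b)))/3 = (-3 + b) + ((2*g)*(1/(2*b)))*(⅓) = (-3 + b) + (g/b)*(⅓) = (-3 + b) + g/(3*b) = -3 + b + g/(3*b))
68*(A(-9, -4) - 90) = 68*((-3 - 9 + (⅓)*(-4)/(-9)) - 90) = 68*((-3 - 9 + (⅓)*(-4)*(-⅑)) - 90) = 68*((-3 - 9 + 4/27) - 90) = 68*(-320/27 - 90) = 68*(-2750/27) = -187000/27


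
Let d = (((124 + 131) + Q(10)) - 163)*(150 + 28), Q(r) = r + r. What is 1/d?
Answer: 1/19936 ≈ 5.0161e-5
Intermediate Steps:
Q(r) = 2*r
d = 19936 (d = (((124 + 131) + 2*10) - 163)*(150 + 28) = ((255 + 20) - 163)*178 = (275 - 163)*178 = 112*178 = 19936)
1/d = 1/19936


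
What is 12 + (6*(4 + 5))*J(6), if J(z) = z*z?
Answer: 1956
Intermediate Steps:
J(z) = z²
12 + (6*(4 + 5))*J(6) = 12 + (6*(4 + 5))*6² = 12 + (6*9)*36 = 12 + 54*36 = 12 + 1944 = 1956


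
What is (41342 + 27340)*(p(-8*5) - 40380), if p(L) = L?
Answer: -2776126440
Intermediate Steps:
(41342 + 27340)*(p(-8*5) - 40380) = (41342 + 27340)*(-8*5 - 40380) = 68682*(-40 - 40380) = 68682*(-40420) = -2776126440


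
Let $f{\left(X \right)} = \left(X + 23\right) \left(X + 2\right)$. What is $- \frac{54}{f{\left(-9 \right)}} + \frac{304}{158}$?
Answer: $\frac{9581}{3871} \approx 2.4751$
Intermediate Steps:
$f{\left(X \right)} = \left(2 + X\right) \left(23 + X\right)$ ($f{\left(X \right)} = \left(23 + X\right) \left(2 + X\right) = \left(2 + X\right) \left(23 + X\right)$)
$- \frac{54}{f{\left(-9 \right)}} + \frac{304}{158} = - \frac{54}{46 + \left(-9\right)^{2} + 25 \left(-9\right)} + \frac{304}{158} = - \frac{54}{46 + 81 - 225} + 304 \cdot \frac{1}{158} = - \frac{54}{-98} + \frac{152}{79} = \left(-54\right) \left(- \frac{1}{98}\right) + \frac{152}{79} = \frac{27}{49} + \frac{152}{79} = \frac{9581}{3871}$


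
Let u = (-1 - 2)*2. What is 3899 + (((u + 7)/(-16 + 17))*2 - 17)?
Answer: 3884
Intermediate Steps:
u = -6 (u = -3*2 = -6)
3899 + (((u + 7)/(-16 + 17))*2 - 17) = 3899 + (((-6 + 7)/(-16 + 17))*2 - 17) = 3899 + ((1/1)*2 - 17) = 3899 + ((1*1)*2 - 17) = 3899 + (1*2 - 17) = 3899 + (2 - 17) = 3899 - 15 = 3884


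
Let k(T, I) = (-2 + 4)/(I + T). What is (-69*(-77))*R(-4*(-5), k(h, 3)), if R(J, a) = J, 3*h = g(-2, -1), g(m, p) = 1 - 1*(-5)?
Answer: 106260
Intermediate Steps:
g(m, p) = 6 (g(m, p) = 1 + 5 = 6)
h = 2 (h = (⅓)*6 = 2)
k(T, I) = 2/(I + T)
(-69*(-77))*R(-4*(-5), k(h, 3)) = (-69*(-77))*(-4*(-5)) = 5313*20 = 106260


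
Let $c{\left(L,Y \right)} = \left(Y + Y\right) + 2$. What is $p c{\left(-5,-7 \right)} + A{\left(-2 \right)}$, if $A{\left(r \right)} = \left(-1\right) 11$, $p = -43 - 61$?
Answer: $1237$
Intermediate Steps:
$p = -104$
$A{\left(r \right)} = -11$
$c{\left(L,Y \right)} = 2 + 2 Y$ ($c{\left(L,Y \right)} = 2 Y + 2 = 2 + 2 Y$)
$p c{\left(-5,-7 \right)} + A{\left(-2 \right)} = - 104 \left(2 + 2 \left(-7\right)\right) - 11 = - 104 \left(2 - 14\right) - 11 = \left(-104\right) \left(-12\right) - 11 = 1248 - 11 = 1237$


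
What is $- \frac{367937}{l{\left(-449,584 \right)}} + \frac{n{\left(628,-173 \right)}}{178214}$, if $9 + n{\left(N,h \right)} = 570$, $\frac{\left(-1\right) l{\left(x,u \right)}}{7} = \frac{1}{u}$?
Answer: $\frac{38293770322439}{1247498} \approx 3.0696 \cdot 10^{7}$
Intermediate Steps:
$l{\left(x,u \right)} = - \frac{7}{u}$
$n{\left(N,h \right)} = 561$ ($n{\left(N,h \right)} = -9 + 570 = 561$)
$- \frac{367937}{l{\left(-449,584 \right)}} + \frac{n{\left(628,-173 \right)}}{178214} = - \frac{367937}{\left(-7\right) \frac{1}{584}} + \frac{561}{178214} = - \frac{367937}{\left(-7\right) \frac{1}{584}} + 561 \cdot \frac{1}{178214} = - \frac{367937}{- \frac{7}{584}} + \frac{561}{178214} = \left(-367937\right) \left(- \frac{584}{7}\right) + \frac{561}{178214} = \frac{214875208}{7} + \frac{561}{178214} = \frac{38293770322439}{1247498}$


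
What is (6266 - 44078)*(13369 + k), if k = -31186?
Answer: 673696404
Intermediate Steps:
(6266 - 44078)*(13369 + k) = (6266 - 44078)*(13369 - 31186) = -37812*(-17817) = 673696404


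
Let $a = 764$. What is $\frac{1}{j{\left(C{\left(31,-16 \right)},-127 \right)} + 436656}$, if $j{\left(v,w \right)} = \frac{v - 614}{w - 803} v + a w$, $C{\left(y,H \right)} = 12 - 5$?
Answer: $\frac{930}{315858289} \approx 2.9444 \cdot 10^{-6}$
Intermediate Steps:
$C{\left(y,H \right)} = 7$ ($C{\left(y,H \right)} = 12 - 5 = 7$)
$j{\left(v,w \right)} = 764 w + \frac{v \left(-614 + v\right)}{-803 + w}$ ($j{\left(v,w \right)} = \frac{v - 614}{w - 803} v + 764 w = \frac{-614 + v}{-803 + w} v + 764 w = \frac{v \left(-614 + v\right)}{-803 + w} + 764 w = 764 w + \frac{v \left(-614 + v\right)}{-803 + w}$)
$\frac{1}{j{\left(C{\left(31,-16 \right)},-127 \right)} + 436656} = \frac{1}{\frac{7^{2} - -77913484 - 4298 + 764 \left(-127\right)^{2}}{-803 - 127} + 436656} = \frac{1}{\frac{49 + 77913484 - 4298 + 764 \cdot 16129}{-930} + 436656} = \frac{1}{- \frac{49 + 77913484 - 4298 + 12322556}{930} + 436656} = \frac{1}{\left(- \frac{1}{930}\right) 90231791 + 436656} = \frac{1}{- \frac{90231791}{930} + 436656} = \frac{1}{\frac{315858289}{930}} = \frac{930}{315858289}$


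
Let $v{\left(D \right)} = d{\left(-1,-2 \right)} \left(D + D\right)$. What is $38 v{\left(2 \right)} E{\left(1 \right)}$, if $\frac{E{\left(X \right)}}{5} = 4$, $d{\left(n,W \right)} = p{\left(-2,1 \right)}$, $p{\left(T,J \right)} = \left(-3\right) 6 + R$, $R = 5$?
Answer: $-39520$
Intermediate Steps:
$p{\left(T,J \right)} = -13$ ($p{\left(T,J \right)} = \left(-3\right) 6 + 5 = -18 + 5 = -13$)
$d{\left(n,W \right)} = -13$
$E{\left(X \right)} = 20$ ($E{\left(X \right)} = 5 \cdot 4 = 20$)
$v{\left(D \right)} = - 26 D$ ($v{\left(D \right)} = - 13 \left(D + D\right) = - 13 \cdot 2 D = - 26 D$)
$38 v{\left(2 \right)} E{\left(1 \right)} = 38 \left(\left(-26\right) 2\right) 20 = 38 \left(-52\right) 20 = \left(-1976\right) 20 = -39520$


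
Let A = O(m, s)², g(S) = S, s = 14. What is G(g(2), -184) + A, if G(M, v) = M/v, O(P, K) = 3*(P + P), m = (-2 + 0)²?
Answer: 52991/92 ≈ 575.99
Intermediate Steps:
m = 4 (m = (-2)² = 4)
O(P, K) = 6*P (O(P, K) = 3*(2*P) = 6*P)
A = 576 (A = (6*4)² = 24² = 576)
G(g(2), -184) + A = 2/(-184) + 576 = 2*(-1/184) + 576 = -1/92 + 576 = 52991/92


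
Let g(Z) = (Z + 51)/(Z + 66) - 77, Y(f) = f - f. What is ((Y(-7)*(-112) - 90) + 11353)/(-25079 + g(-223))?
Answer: -1768291/3949320 ≈ -0.44775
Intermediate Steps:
Y(f) = 0
g(Z) = -77 + (51 + Z)/(66 + Z) (g(Z) = (51 + Z)/(66 + Z) - 77 = -77 + (51 + Z)/(66 + Z))
((Y(-7)*(-112) - 90) + 11353)/(-25079 + g(-223)) = ((0*(-112) - 90) + 11353)/(-25079 + (-5031 - 76*(-223))/(66 - 223)) = ((0 - 90) + 11353)/(-25079 + (-5031 + 16948)/(-157)) = (-90 + 11353)/(-25079 - 1/157*11917) = 11263/(-25079 - 11917/157) = 11263/(-3949320/157) = 11263*(-157/3949320) = -1768291/3949320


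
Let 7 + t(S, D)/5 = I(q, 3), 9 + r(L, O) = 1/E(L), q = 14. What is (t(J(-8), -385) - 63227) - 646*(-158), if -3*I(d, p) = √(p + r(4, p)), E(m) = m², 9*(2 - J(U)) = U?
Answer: 38806 - 5*I*√95/12 ≈ 38806.0 - 4.0612*I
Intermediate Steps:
J(U) = 2 - U/9
r(L, O) = -9 + L⁻² (r(L, O) = -9 + 1/(L²) = -9 + L⁻²)
I(d, p) = -√(-143/16 + p)/3 (I(d, p) = -√(p + (-9 + 4⁻²))/3 = -√(p + (-9 + 1/16))/3 = -√(p - 143/16)/3 = -√(-143/16 + p)/3)
t(S, D) = -35 - 5*I*√95/12 (t(S, D) = -35 + 5*(-√(-143 + 16*3)/12) = -35 + 5*(-√(-143 + 48)/12) = -35 + 5*(-I*√95/12) = -35 - 5*I*√95/12)
(t(J(-8), -385) - 63227) - 646*(-158) = ((-35 - 5*I*√95/12) - 63227) - 646*(-158) = (-63262 - 5*I*√95/12) + 102068 = 38806 - 5*I*√95/12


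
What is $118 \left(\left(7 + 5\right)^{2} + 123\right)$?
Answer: $31506$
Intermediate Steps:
$118 \left(\left(7 + 5\right)^{2} + 123\right) = 118 \left(12^{2} + 123\right) = 118 \left(144 + 123\right) = 118 \cdot 267 = 31506$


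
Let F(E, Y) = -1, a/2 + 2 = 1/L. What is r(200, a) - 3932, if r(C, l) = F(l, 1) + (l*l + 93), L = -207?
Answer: -163851260/42849 ≈ -3823.9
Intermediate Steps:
a = -830/207 (a = -4 + 2/(-207) = -4 + 2*(-1/207) = -4 - 2/207 = -830/207 ≈ -4.0097)
r(C, l) = 92 + l² (r(C, l) = -1 + (l*l + 93) = -1 + (l² + 93) = -1 + (93 + l²) = 92 + l²)
r(200, a) - 3932 = (92 + (-830/207)²) - 3932 = (92 + 688900/42849) - 3932 = 4631008/42849 - 3932 = -163851260/42849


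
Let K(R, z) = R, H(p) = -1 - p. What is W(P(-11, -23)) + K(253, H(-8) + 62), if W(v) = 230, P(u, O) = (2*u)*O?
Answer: 483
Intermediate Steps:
P(u, O) = 2*O*u
W(P(-11, -23)) + K(253, H(-8) + 62) = 230 + 253 = 483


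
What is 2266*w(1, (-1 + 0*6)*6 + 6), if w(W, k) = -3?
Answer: -6798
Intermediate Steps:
2266*w(1, (-1 + 0*6)*6 + 6) = 2266*(-3) = -6798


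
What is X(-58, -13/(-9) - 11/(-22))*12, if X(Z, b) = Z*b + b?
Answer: -1330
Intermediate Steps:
X(Z, b) = b + Z*b
X(-58, -13/(-9) - 11/(-22))*12 = ((-13/(-9) - 11/(-22))*(1 - 58))*12 = ((-13*(-⅑) - 11*(-1/22))*(-57))*12 = ((13/9 + ½)*(-57))*12 = ((35/18)*(-57))*12 = -665/6*12 = -1330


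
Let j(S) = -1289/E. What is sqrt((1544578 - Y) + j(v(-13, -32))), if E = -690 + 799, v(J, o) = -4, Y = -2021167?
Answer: 2*sqrt(10591118961)/109 ≈ 1888.3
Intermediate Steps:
E = 109
j(S) = -1289/109
sqrt((1544578 - Y) + j(v(-13, -32))) = sqrt((1544578 - 1*(-2021167)) - 1289/109) = sqrt((1544578 + 2021167) - 1289/109) = sqrt(3565745 - 1289/109) = sqrt(388664916/109) = 2*sqrt(10591118961)/109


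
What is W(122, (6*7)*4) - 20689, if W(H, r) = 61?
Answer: -20628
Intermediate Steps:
W(122, (6*7)*4) - 20689 = 61 - 20689 = -20628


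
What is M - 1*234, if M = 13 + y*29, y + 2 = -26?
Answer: -1033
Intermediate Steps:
y = -28 (y = -2 - 26 = -28)
M = -799 (M = 13 - 28*29 = 13 - 812 = -799)
M - 1*234 = -799 - 1*234 = -799 - 234 = -1033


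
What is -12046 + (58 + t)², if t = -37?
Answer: -11605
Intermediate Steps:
-12046 + (58 + t)² = -12046 + (58 - 37)² = -12046 + 21² = -12046 + 441 = -11605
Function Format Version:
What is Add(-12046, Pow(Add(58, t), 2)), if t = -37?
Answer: -11605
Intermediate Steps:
Add(-12046, Pow(Add(58, t), 2)) = Add(-12046, Pow(Add(58, -37), 2)) = Add(-12046, Pow(21, 2)) = Add(-12046, 441) = -11605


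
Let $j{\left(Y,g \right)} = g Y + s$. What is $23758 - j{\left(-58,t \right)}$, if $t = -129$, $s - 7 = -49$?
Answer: $16318$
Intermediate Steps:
$s = -42$ ($s = 7 - 49 = -42$)
$j{\left(Y,g \right)} = -42 + Y g$ ($j{\left(Y,g \right)} = g Y - 42 = Y g - 42 = -42 + Y g$)
$23758 - j{\left(-58,t \right)} = 23758 - \left(-42 - -7482\right) = 23758 - \left(-42 + 7482\right) = 23758 - 7440 = 16318$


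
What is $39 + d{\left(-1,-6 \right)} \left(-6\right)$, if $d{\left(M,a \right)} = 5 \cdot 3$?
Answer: $-51$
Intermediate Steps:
$d{\left(M,a \right)} = 15$
$39 + d{\left(-1,-6 \right)} \left(-6\right) = 39 + 15 \left(-6\right) = 39 - 90 = -51$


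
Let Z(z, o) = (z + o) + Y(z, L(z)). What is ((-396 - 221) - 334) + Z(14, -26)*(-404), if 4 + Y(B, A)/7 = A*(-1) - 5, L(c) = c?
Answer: 68941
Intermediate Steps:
Y(B, A) = -63 - 7*A (Y(B, A) = -28 + 7*(A*(-1) - 5) = -28 + 7*(-A - 5) = -28 + 7*(-5 - A) = -28 + (-35 - 7*A) = -63 - 7*A)
Z(z, o) = -63 + o - 6*z (Z(z, o) = (z + o) + (-63 - 7*z) = (o + z) + (-63 - 7*z) = -63 + o - 6*z)
((-396 - 221) - 334) + Z(14, -26)*(-404) = ((-396 - 221) - 334) + (-63 - 26 - 6*14)*(-404) = (-617 - 334) + (-63 - 26 - 84)*(-404) = -951 - 173*(-404) = -951 + 69892 = 68941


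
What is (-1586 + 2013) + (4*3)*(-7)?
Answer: 343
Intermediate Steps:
(-1586 + 2013) + (4*3)*(-7) = 427 + 12*(-7) = 427 - 84 = 343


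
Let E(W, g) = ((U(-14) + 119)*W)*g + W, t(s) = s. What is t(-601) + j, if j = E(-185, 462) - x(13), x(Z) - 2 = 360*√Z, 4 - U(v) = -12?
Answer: -11539238 - 360*√13 ≈ -1.1541e+7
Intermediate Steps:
U(v) = 16 (U(v) = 4 - 1*(-12) = 4 + 12 = 16)
x(Z) = 2 + 360*√Z
E(W, g) = W + 135*W*g (E(W, g) = ((16 + 119)*W)*g + W = (135*W)*g + W = 135*W*g + W = W + 135*W*g)
j = -11538637 - 360*√13 (j = -185*(1 + 135*462) - (2 + 360*√13) = -185*(1 + 62370) + (-2 - 360*√13) = -185*62371 + (-2 - 360*√13) = -11538635 + (-2 - 360*√13) = -11538637 - 360*√13 ≈ -1.1540e+7)
t(-601) + j = -601 + (-11538637 - 360*√13) = -11539238 - 360*√13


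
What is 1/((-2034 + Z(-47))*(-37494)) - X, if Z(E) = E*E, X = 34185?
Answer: -224303168251/6561450 ≈ -34185.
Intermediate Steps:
Z(E) = E²
1/((-2034 + Z(-47))*(-37494)) - X = 1/(-2034 + (-47)²*(-37494)) - 1*34185 = -1/37494/(-2034 + 2209) - 34185 = -1/37494/175 - 34185 = (1/175)*(-1/37494) - 34185 = -1/6561450 - 34185 = -224303168251/6561450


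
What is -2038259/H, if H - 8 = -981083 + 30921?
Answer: 2038259/950154 ≈ 2.1452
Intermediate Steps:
H = -950154 (H = 8 + (-981083 + 30921) = 8 - 950162 = -950154)
-2038259/H = -2038259/(-950154) = -2038259*(-1/950154) = 2038259/950154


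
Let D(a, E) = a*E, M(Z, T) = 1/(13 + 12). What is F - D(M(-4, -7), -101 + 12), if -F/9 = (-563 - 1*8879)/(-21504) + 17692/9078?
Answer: -2430909587/135564800 ≈ -17.932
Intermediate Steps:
M(Z, T) = 1/25
D(a, E) = E*a
F = -116540811/5422592 (F = -9*((-563 - 1*8879)/(-21504) + 17692/9078) = -9*((-563 - 8879)*(-1/21504) + 17692*(1/9078)) = -9*(-9442*(-1/21504) + 8846/4539) = -9*(4721/10752 + 8846/4539) = -9*12948979/5422592 = -116540811/5422592 ≈ -21.492)
F - D(M(-4, -7), -101 + 12) = -116540811/5422592 - (-101 + 12)/25 = -116540811/5422592 - (-89)/25 = -116540811/5422592 - 1*(-89/25) = -116540811/5422592 + 89/25 = -2430909587/135564800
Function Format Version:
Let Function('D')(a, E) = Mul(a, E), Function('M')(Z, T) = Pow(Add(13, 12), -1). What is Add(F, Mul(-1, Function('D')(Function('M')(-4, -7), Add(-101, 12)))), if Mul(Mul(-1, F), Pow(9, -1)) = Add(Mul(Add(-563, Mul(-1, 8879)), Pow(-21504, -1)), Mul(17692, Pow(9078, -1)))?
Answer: Rational(-2430909587, 135564800) ≈ -17.932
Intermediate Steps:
Function('M')(Z, T) = Rational(1, 25) (Function('M')(Z, T) = Pow(25, -1) = Rational(1, 25))
Function('D')(a, E) = Mul(E, a)
F = Rational(-116540811, 5422592) (F = Mul(-9, Add(Mul(Add(-563, Mul(-1, 8879)), Pow(-21504, -1)), Mul(17692, Pow(9078, -1)))) = Mul(-9, Add(Mul(Add(-563, -8879), Rational(-1, 21504)), Mul(17692, Rational(1, 9078)))) = Mul(-9, Add(Mul(-9442, Rational(-1, 21504)), Rational(8846, 4539))) = Mul(-9, Add(Rational(4721, 10752), Rational(8846, 4539))) = Mul(-9, Rational(12948979, 5422592)) = Rational(-116540811, 5422592) ≈ -21.492)
Add(F, Mul(-1, Function('D')(Function('M')(-4, -7), Add(-101, 12)))) = Add(Rational(-116540811, 5422592), Mul(-1, Mul(Add(-101, 12), Rational(1, 25)))) = Add(Rational(-116540811, 5422592), Mul(-1, Mul(-89, Rational(1, 25)))) = Add(Rational(-116540811, 5422592), Mul(-1, Rational(-89, 25))) = Add(Rational(-116540811, 5422592), Rational(89, 25)) = Rational(-2430909587, 135564800)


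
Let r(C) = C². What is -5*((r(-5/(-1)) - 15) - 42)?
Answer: 160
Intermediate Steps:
-5*((r(-5/(-1)) - 15) - 42) = -5*(((-5/(-1))² - 15) - 42) = -5*(((-5*(-1))² - 15) - 42) = -5*((5² - 15) - 42) = -5*((25 - 15) - 42) = -5*(10 - 42) = -5*(-32) = 160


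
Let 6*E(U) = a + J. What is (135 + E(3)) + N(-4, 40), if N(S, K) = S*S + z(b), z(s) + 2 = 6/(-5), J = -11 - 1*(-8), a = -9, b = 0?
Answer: 729/5 ≈ 145.80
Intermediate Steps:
J = -3 (J = -11 + 8 = -3)
E(U) = -2 (E(U) = (-9 - 3)/6 = (⅙)*(-12) = -2)
z(s) = -16/5 (z(s) = -2 + 6/(-5) = -2 + 6*(-⅕) = -2 - 6/5 = -16/5)
N(S, K) = -16/5 + S² (N(S, K) = S*S - 16/5 = S² - 16/5 = -16/5 + S²)
(135 + E(3)) + N(-4, 40) = (135 - 2) + (-16/5 + (-4)²) = 133 + (-16/5 + 16) = 133 + 64/5 = 729/5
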